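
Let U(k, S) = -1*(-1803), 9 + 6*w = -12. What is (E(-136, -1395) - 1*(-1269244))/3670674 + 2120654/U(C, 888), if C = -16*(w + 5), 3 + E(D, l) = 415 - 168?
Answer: 432584354870/367679179 ≈ 1176.5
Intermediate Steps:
w = -7/2 (w = -3/2 + (⅙)*(-12) = -3/2 - 2 = -7/2 ≈ -3.5000)
E(D, l) = 244 (E(D, l) = -3 + (415 - 168) = -3 + 247 = 244)
C = -24 (C = -16*(-7/2 + 5) = -16*3/2 = -24)
U(k, S) = 1803
(E(-136, -1395) - 1*(-1269244))/3670674 + 2120654/U(C, 888) = (244 - 1*(-1269244))/3670674 + 2120654/1803 = (244 + 1269244)*(1/3670674) + 2120654*(1/1803) = 1269488*(1/3670674) + 2120654/1803 = 634744/1835337 + 2120654/1803 = 432584354870/367679179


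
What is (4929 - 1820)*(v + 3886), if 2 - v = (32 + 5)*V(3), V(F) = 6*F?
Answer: 10017198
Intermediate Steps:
v = -664 (v = 2 - (32 + 5)*6*3 = 2 - 37*18 = 2 - 1*666 = 2 - 666 = -664)
(4929 - 1820)*(v + 3886) = (4929 - 1820)*(-664 + 3886) = 3109*3222 = 10017198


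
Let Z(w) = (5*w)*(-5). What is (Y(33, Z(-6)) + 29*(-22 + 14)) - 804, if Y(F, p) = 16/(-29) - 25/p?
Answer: -180389/174 ≈ -1036.7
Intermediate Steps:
Z(w) = -25*w
Y(F, p) = -16/29 - 25/p (Y(F, p) = 16*(-1/29) - 25/p = -16/29 - 25/p)
(Y(33, Z(-6)) + 29*(-22 + 14)) - 804 = ((-16/29 - 25/((-25*(-6)))) + 29*(-22 + 14)) - 804 = ((-16/29 - 25/150) + 29*(-8)) - 804 = ((-16/29 - 25*1/150) - 232) - 804 = ((-16/29 - ⅙) - 232) - 804 = (-125/174 - 232) - 804 = -40493/174 - 804 = -180389/174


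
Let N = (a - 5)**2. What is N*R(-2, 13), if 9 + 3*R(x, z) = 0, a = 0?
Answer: -75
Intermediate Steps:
R(x, z) = -3 (R(x, z) = -3 + (1/3)*0 = -3 + 0 = -3)
N = 25 (N = (0 - 5)**2 = (-5)**2 = 25)
N*R(-2, 13) = 25*(-3) = -75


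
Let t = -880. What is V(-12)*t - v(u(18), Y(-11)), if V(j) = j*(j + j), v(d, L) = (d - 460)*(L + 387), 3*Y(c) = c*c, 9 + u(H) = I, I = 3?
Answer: -162908/3 ≈ -54303.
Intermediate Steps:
u(H) = -6 (u(H) = -9 + 3 = -6)
Y(c) = c**2/3 (Y(c) = (c*c)/3 = c**2/3)
v(d, L) = (-460 + d)*(387 + L)
V(j) = 2*j**2 (V(j) = j*(2*j) = 2*j**2)
V(-12)*t - v(u(18), Y(-11)) = (2*(-12)**2)*(-880) - (-178020 - 460*(-11)**2/3 + 387*(-6) + ((1/3)*(-11)**2)*(-6)) = (2*144)*(-880) - (-178020 - 460*121/3 - 2322 + ((1/3)*121)*(-6)) = 288*(-880) - (-178020 - 460*121/3 - 2322 + (121/3)*(-6)) = -253440 - (-178020 - 55660/3 - 2322 - 242) = -253440 - 1*(-597412/3) = -253440 + 597412/3 = -162908/3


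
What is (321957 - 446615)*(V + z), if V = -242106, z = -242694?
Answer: 60434198400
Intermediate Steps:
(321957 - 446615)*(V + z) = (321957 - 446615)*(-242106 - 242694) = -124658*(-484800) = 60434198400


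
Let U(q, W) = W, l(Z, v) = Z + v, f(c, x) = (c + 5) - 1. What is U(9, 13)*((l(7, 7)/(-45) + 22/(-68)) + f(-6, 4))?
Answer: -52403/1530 ≈ -34.250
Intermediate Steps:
f(c, x) = 4 + c (f(c, x) = (5 + c) - 1 = 4 + c)
U(9, 13)*((l(7, 7)/(-45) + 22/(-68)) + f(-6, 4)) = 13*(((7 + 7)/(-45) + 22/(-68)) + (4 - 6)) = 13*((14*(-1/45) + 22*(-1/68)) - 2) = 13*((-14/45 - 11/34) - 2) = 13*(-971/1530 - 2) = 13*(-4031/1530) = -52403/1530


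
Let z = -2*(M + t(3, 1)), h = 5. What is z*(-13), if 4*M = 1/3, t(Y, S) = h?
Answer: 793/6 ≈ 132.17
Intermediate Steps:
t(Y, S) = 5
M = 1/12 (M = (¼)/3 = (¼)*(⅓) = 1/12 ≈ 0.083333)
z = -61/6 (z = -2*(1/12 + 5) = -2*61/12 = -61/6 ≈ -10.167)
z*(-13) = -61/6*(-13) = 793/6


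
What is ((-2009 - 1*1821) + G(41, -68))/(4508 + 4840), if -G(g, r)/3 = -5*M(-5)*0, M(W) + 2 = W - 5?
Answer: -1915/4674 ≈ -0.40971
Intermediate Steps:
M(W) = -7 + W (M(W) = -2 + (W - 5) = -2 + (-5 + W) = -7 + W)
G(g, r) = 0 (G(g, r) = -3*(-5*(-7 - 5))*0 = -3*(-5*(-12))*0 = -180*0 = -3*0 = 0)
((-2009 - 1*1821) + G(41, -68))/(4508 + 4840) = ((-2009 - 1*1821) + 0)/(4508 + 4840) = ((-2009 - 1821) + 0)/9348 = (-3830 + 0)*(1/9348) = -3830*1/9348 = -1915/4674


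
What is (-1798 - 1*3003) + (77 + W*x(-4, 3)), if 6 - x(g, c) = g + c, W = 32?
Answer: -4500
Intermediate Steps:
x(g, c) = 6 - c - g (x(g, c) = 6 - (g + c) = 6 - (c + g) = 6 + (-c - g) = 6 - c - g)
(-1798 - 1*3003) + (77 + W*x(-4, 3)) = (-1798 - 1*3003) + (77 + 32*(6 - 1*3 - 1*(-4))) = (-1798 - 3003) + (77 + 32*(6 - 3 + 4)) = -4801 + (77 + 32*7) = -4801 + (77 + 224) = -4801 + 301 = -4500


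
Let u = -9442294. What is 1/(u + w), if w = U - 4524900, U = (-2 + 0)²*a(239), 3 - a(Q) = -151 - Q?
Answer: -1/13965622 ≈ -7.1604e-8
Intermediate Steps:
a(Q) = 154 + Q (a(Q) = 3 - (-151 - Q) = 3 + (151 + Q) = 154 + Q)
U = 1572 (U = (-2 + 0)²*(154 + 239) = (-2)²*393 = 4*393 = 1572)
w = -4523328 (w = 1572 - 4524900 = -4523328)
1/(u + w) = 1/(-9442294 - 4523328) = 1/(-13965622) = -1/13965622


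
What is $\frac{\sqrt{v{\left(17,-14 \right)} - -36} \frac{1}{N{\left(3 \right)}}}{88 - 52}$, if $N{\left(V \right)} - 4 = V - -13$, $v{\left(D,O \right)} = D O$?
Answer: $\frac{i \sqrt{202}}{720} \approx 0.01974 i$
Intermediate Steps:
$N{\left(V \right)} = 17 + V$ ($N{\left(V \right)} = 4 + \left(V - -13\right) = 4 + \left(V + 13\right) = 4 + \left(13 + V\right) = 17 + V$)
$\frac{\sqrt{v{\left(17,-14 \right)} - -36} \frac{1}{N{\left(3 \right)}}}{88 - 52} = \frac{\sqrt{17 \left(-14\right) - -36} \frac{1}{17 + 3}}{88 - 52} = \frac{\sqrt{-238 + 36} \cdot \frac{1}{20}}{36} = \frac{\sqrt{-202} \cdot \frac{1}{20}}{36} = \frac{i \sqrt{202} \cdot \frac{1}{20}}{36} = \frac{\frac{1}{20} i \sqrt{202}}{36} = \frac{i \sqrt{202}}{720}$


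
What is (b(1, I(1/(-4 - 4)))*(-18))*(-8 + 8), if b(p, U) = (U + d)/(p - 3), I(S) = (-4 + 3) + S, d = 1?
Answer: 0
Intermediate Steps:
I(S) = -1 + S
b(p, U) = (1 + U)/(-3 + p) (b(p, U) = (U + 1)/(p - 3) = (1 + U)/(-3 + p))
(b(1, I(1/(-4 - 4)))*(-18))*(-8 + 8) = (((1 + (-1 + 1/(-4 - 4)))/(-3 + 1))*(-18))*(-8 + 8) = (((1 + (-1 + 1/(-8)))/(-2))*(-18))*0 = (-(1 + (-1 - 1/8))/2*(-18))*0 = (-(1 - 9/8)/2*(-18))*0 = (-1/2*(-1/8)*(-18))*0 = ((1/16)*(-18))*0 = -9/8*0 = 0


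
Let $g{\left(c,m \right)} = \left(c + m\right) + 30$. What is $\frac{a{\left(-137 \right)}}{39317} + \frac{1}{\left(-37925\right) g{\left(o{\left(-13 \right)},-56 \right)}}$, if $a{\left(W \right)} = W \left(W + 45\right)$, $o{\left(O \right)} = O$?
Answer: $\frac{18642300617}{58152791775} \approx 0.32057$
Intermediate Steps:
$a{\left(W \right)} = W \left(45 + W\right)$
$g{\left(c,m \right)} = 30 + c + m$
$\frac{a{\left(-137 \right)}}{39317} + \frac{1}{\left(-37925\right) g{\left(o{\left(-13 \right)},-56 \right)}} = \frac{\left(-137\right) \left(45 - 137\right)}{39317} + \frac{1}{\left(-37925\right) \left(30 - 13 - 56\right)} = \left(-137\right) \left(-92\right) \frac{1}{39317} - \frac{1}{37925 \left(-39\right)} = 12604 \cdot \frac{1}{39317} - - \frac{1}{1479075} = \frac{12604}{39317} + \frac{1}{1479075} = \frac{18642300617}{58152791775}$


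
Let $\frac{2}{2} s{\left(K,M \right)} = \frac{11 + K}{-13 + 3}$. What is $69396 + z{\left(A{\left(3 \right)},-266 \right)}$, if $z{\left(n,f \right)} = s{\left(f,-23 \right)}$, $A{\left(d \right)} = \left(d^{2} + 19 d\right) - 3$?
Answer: $\frac{138843}{2} \approx 69422.0$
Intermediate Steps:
$A{\left(d \right)} = -3 + d^{2} + 19 d$
$s{\left(K,M \right)} = - \frac{11}{10} - \frac{K}{10}$ ($s{\left(K,M \right)} = \frac{11 + K}{-13 + 3} = \frac{11 + K}{-10} = \left(11 + K\right) \left(- \frac{1}{10}\right) = - \frac{11}{10} - \frac{K}{10}$)
$z{\left(n,f \right)} = - \frac{11}{10} - \frac{f}{10}$
$69396 + z{\left(A{\left(3 \right)},-266 \right)} = 69396 - - \frac{51}{2} = 69396 + \left(- \frac{11}{10} + \frac{133}{5}\right) = 69396 + \frac{51}{2} = \frac{138843}{2}$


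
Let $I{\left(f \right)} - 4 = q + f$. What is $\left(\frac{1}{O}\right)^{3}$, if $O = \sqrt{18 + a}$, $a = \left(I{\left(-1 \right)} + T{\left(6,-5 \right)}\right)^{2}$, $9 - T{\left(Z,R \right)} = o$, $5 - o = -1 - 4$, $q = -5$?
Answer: $\frac{\sqrt{3}}{243} \approx 0.0071278$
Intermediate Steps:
$o = 10$ ($o = 5 - \left(-1 - 4\right) = 5 - -5 = 5 + 5 = 10$)
$T{\left(Z,R \right)} = -1$ ($T{\left(Z,R \right)} = 9 - 10 = -1$)
$I{\left(f \right)} = -1 + f$ ($I{\left(f \right)} = 4 + \left(-5 + f\right) = -1 + f$)
$a = 9$ ($a = \left(\left(-1 - 1\right) - 1\right)^{2} = \left(-2 - 1\right)^{2} = \left(-3\right)^{2} = 9$)
$O = 3 \sqrt{3}$ ($O = \sqrt{18 + 9} = \sqrt{27} = 3 \sqrt{3} \approx 5.1962$)
$\left(\frac{1}{O}\right)^{3} = \left(\frac{1}{3 \sqrt{3}}\right)^{3} = \left(\frac{\sqrt{3}}{9}\right)^{3} = \frac{\sqrt{3}}{243}$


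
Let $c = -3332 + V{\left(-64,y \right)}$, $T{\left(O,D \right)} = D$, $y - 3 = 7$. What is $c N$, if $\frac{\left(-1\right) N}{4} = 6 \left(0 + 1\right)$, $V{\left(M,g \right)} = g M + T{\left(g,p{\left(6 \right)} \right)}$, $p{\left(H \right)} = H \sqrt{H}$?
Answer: $95328 - 144 \sqrt{6} \approx 94975.0$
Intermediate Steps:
$p{\left(H \right)} = H^{\frac{3}{2}}$
$y = 10$ ($y = 3 + 7 = 10$)
$V{\left(M,g \right)} = 6 \sqrt{6} + M g$ ($V{\left(M,g \right)} = g M + 6^{\frac{3}{2}} = M g + 6 \sqrt{6} = 6 \sqrt{6} + M g$)
$c = -3972 + 6 \sqrt{6}$ ($c = -3332 + \left(6 \sqrt{6} - 640\right) = -3332 - \left(640 - 6 \sqrt{6}\right) = -3972 + 6 \sqrt{6} \approx -3957.3$)
$N = -24$ ($N = - 4 \cdot 6 \left(0 + 1\right) = - 4 \cdot 6 \cdot 1 = \left(-4\right) 6 = -24$)
$c N = \left(-3972 + 6 \sqrt{6}\right) \left(-24\right) = 95328 - 144 \sqrt{6}$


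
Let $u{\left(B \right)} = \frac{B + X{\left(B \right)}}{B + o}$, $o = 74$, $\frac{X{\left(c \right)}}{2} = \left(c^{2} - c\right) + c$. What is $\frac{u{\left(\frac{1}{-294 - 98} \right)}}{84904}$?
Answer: $- \frac{65}{160903608096} \approx -4.0397 \cdot 10^{-10}$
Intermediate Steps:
$X{\left(c \right)} = 2 c^{2}$ ($X{\left(c \right)} = 2 \left(\left(c^{2} - c\right) + c\right) = 2 c^{2}$)
$u{\left(B \right)} = \frac{B + 2 B^{2}}{74 + B}$ ($u{\left(B \right)} = \frac{B + 2 B^{2}}{B + 74} = \frac{B + 2 B^{2}}{74 + B}$)
$\frac{u{\left(\frac{1}{-294 - 98} \right)}}{84904} = \frac{\frac{1}{-294 - 98} \frac{1}{74 + \frac{1}{-294 - 98}} \left(1 + \frac{2}{-294 - 98}\right)}{84904} = \frac{1 + \frac{2}{-392}}{\left(-392\right) \left(74 + \frac{1}{-392}\right)} \frac{1}{84904} = - \frac{1 + 2 \left(- \frac{1}{392}\right)}{392 \left(74 - \frac{1}{392}\right)} \frac{1}{84904} = - \frac{1 - \frac{1}{196}}{392 \cdot \frac{29007}{392}} \cdot \frac{1}{84904} = \left(- \frac{1}{392}\right) \frac{392}{29007} \cdot \frac{195}{196} \cdot \frac{1}{84904} = \left(- \frac{65}{1895124}\right) \frac{1}{84904} = - \frac{65}{160903608096}$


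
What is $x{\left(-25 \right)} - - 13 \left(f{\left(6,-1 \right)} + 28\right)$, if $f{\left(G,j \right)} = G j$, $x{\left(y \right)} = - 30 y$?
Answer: $1036$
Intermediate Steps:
$x{\left(-25 \right)} - - 13 \left(f{\left(6,-1 \right)} + 28\right) = \left(-30\right) \left(-25\right) - - 13 \left(6 \left(-1\right) + 28\right) = 750 - - 13 \left(-6 + 28\right) = 750 - \left(-13\right) 22 = 750 - -286 = 750 + 286 = 1036$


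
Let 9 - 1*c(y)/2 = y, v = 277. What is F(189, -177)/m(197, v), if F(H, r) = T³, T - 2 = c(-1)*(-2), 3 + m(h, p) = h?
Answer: -27436/97 ≈ -282.85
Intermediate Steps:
m(h, p) = -3 + h
c(y) = 18 - 2*y
T = -38 (T = 2 + (18 - 2*(-1))*(-2) = 2 + (18 + 2)*(-2) = 2 + 20*(-2) = 2 - 40 = -38)
F(H, r) = -54872 (F(H, r) = (-38)³ = -54872)
F(189, -177)/m(197, v) = -54872/(-3 + 197) = -54872/194 = -54872*1/194 = -27436/97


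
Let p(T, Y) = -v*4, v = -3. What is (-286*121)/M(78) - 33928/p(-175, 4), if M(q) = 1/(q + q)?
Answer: -16204090/3 ≈ -5.4014e+6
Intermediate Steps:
M(q) = 1/(2*q)
p(T, Y) = 12 (p(T, Y) = -1*(-3)*4 = 3*4 = 12)
(-286*121)/M(78) - 33928/p(-175, 4) = (-286*121)/(((1/2)/78)) - 33928/12 = -34606/((1/2)*(1/78)) - 33928*1/12 = -34606/1/156 - 8482/3 = -34606*156 - 8482/3 = -5398536 - 8482/3 = -16204090/3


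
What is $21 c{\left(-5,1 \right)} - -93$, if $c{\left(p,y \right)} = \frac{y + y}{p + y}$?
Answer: $\frac{165}{2} \approx 82.5$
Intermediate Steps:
$c{\left(p,y \right)} = \frac{2 y}{p + y}$
$21 c{\left(-5,1 \right)} - -93 = 21 \cdot 2 \cdot 1 \frac{1}{-5 + 1} - -93 = 21 \cdot 2 \cdot 1 \frac{1}{-4} + 93 = 21 \cdot 2 \cdot 1 \left(- \frac{1}{4}\right) + 93 = 21 \left(- \frac{1}{2}\right) + 93 = - \frac{21}{2} + 93 = \frac{165}{2}$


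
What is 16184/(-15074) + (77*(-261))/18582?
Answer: -100612211/46684178 ≈ -2.1552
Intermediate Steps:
16184/(-15074) + (77*(-261))/18582 = 16184*(-1/15074) - 20097*1/18582 = -8092/7537 - 6699/6194 = -100612211/46684178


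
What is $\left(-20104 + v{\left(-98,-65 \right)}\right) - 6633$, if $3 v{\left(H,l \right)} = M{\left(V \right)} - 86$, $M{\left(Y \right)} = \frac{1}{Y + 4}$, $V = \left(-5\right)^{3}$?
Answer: $- \frac{3238646}{121} \approx -26766.0$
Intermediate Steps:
$V = -125$
$M{\left(Y \right)} = \frac{1}{4 + Y}$
$v{\left(H,l \right)} = - \frac{3469}{121}$ ($v{\left(H,l \right)} = \frac{\frac{1}{4 - 125} - 86}{3} = \frac{\frac{1}{-121} - 86}{3} = \frac{- \frac{1}{121} - 86}{3} = \frac{1}{3} \left(- \frac{10407}{121}\right) = - \frac{3469}{121}$)
$\left(-20104 + v{\left(-98,-65 \right)}\right) - 6633 = \left(-20104 - \frac{3469}{121}\right) - 6633 = - \frac{2436053}{121} - 6633 = - \frac{3238646}{121}$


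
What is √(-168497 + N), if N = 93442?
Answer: I*√75055 ≈ 273.96*I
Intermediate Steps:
√(-168497 + N) = √(-168497 + 93442) = √(-75055) = I*√75055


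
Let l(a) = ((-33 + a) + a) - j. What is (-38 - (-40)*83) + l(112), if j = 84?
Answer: 3389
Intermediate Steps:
l(a) = -117 + 2*a (l(a) = ((-33 + a) + a) - 1*84 = (-33 + 2*a) - 84 = -117 + 2*a)
(-38 - (-40)*83) + l(112) = (-38 - (-40)*83) + (-117 + 2*112) = (-38 - 40*(-83)) + (-117 + 224) = (-38 + 3320) + 107 = 3282 + 107 = 3389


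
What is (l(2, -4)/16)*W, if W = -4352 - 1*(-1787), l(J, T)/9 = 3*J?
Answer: -69255/8 ≈ -8656.9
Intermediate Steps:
l(J, T) = 27*J (l(J, T) = 9*(3*J) = 27*J)
W = -2565 (W = -4352 + 1787 = -2565)
(l(2, -4)/16)*W = ((27*2)/16)*(-2565) = (54*(1/16))*(-2565) = (27/8)*(-2565) = -69255/8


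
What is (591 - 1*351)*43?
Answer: 10320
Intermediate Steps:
(591 - 1*351)*43 = (591 - 351)*43 = 240*43 = 10320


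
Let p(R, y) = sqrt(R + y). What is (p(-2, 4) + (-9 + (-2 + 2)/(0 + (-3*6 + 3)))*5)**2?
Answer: (45 - sqrt(2))**2 ≈ 1899.7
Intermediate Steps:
(p(-2, 4) + (-9 + (-2 + 2)/(0 + (-3*6 + 3)))*5)**2 = (sqrt(-2 + 4) + (-9 + (-2 + 2)/(0 + (-3*6 + 3)))*5)**2 = (sqrt(2) + (-9 + 0/(0 + (-18 + 3)))*5)**2 = (sqrt(2) + (-9 + 0/(0 - 15))*5)**2 = (sqrt(2) + (-9 + 0/(-15))*5)**2 = (sqrt(2) + (-9 + 0*(-1/15))*5)**2 = (sqrt(2) + (-9 + 0)*5)**2 = (sqrt(2) - 9*5)**2 = (sqrt(2) - 45)**2 = (-45 + sqrt(2))**2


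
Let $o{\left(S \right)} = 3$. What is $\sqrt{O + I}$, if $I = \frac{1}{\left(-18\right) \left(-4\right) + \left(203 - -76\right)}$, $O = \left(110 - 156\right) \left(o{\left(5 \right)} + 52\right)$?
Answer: $\frac{i \sqrt{34633131}}{117} \approx 50.299 i$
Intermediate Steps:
$O = -2530$ ($O = \left(110 - 156\right) \left(3 + 52\right) = \left(-46\right) 55 = -2530$)
$I = \frac{1}{351}$ ($I = \frac{1}{72 + \left(203 + 76\right)} = \frac{1}{72 + 279} = \frac{1}{351} \approx 0.002849$)
$\sqrt{O + I} = \sqrt{-2530 + \frac{1}{351}} = \sqrt{- \frac{888029}{351}} = \frac{i \sqrt{34633131}}{117}$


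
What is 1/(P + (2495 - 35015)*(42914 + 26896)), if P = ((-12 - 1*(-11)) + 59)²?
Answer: -1/2270217836 ≈ -4.4049e-10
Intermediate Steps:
P = 3364 (P = ((-12 + 11) + 59)² = (-1 + 59)² = 58² = 3364)
1/(P + (2495 - 35015)*(42914 + 26896)) = 1/(3364 + (2495 - 35015)*(42914 + 26896)) = 1/(3364 - 32520*69810) = 1/(3364 - 2270221200) = 1/(-2270217836) = -1/2270217836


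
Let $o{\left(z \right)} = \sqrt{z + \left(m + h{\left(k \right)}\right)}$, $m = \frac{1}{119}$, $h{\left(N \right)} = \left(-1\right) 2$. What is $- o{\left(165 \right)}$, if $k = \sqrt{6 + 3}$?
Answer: $- \frac{\sqrt{2308362}}{119} \approx -12.767$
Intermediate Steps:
$k = 3$ ($k = \sqrt{9} = 3$)
$h{\left(N \right)} = -2$
$m = \frac{1}{119} \approx 0.0084034$
$o{\left(z \right)} = \sqrt{- \frac{237}{119} + z}$ ($o{\left(z \right)} = \sqrt{z + \left(\frac{1}{119} - 2\right)} = \sqrt{z - \frac{237}{119}} = \sqrt{- \frac{237}{119} + z}$)
$- o{\left(165 \right)} = - \frac{\sqrt{-28203 + 14161 \cdot 165}}{119} = - \frac{\sqrt{-28203 + 2336565}}{119} = - \frac{\sqrt{2308362}}{119}$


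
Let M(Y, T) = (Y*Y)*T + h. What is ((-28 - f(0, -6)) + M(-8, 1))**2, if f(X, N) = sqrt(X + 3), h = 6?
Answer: (42 - sqrt(3))**2 ≈ 1621.5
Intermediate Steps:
f(X, N) = sqrt(3 + X)
M(Y, T) = 6 + T*Y**2 (M(Y, T) = (Y*Y)*T + 6 = Y**2*T + 6 = T*Y**2 + 6 = 6 + T*Y**2)
((-28 - f(0, -6)) + M(-8, 1))**2 = ((-28 - sqrt(3 + 0)) + (6 + 1*(-8)**2))**2 = ((-28 - sqrt(3)) + (6 + 1*64))**2 = ((-28 - sqrt(3)) + (6 + 64))**2 = ((-28 - sqrt(3)) + 70)**2 = (42 - sqrt(3))**2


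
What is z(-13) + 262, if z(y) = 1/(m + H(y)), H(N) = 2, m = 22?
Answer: 6289/24 ≈ 262.04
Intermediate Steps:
z(y) = 1/24 (z(y) = 1/(22 + 2) = 1/24)
z(-13) + 262 = 1/24 + 262 = 6289/24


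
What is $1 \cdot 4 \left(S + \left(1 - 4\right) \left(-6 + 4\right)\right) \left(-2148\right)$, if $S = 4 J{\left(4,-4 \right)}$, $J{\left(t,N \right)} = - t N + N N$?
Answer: $-1151328$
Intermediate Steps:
$J{\left(t,N \right)} = N^{2} - N t$ ($J{\left(t,N \right)} = - N t + N^{2} = N^{2} - N t$)
$S = 128$ ($S = 4 \left(- 4 \left(-4 - 4\right)\right) = 4 \left(\left(-4\right) \left(-8\right)\right) = 4 \cdot 32 = 128$)
$1 \cdot 4 \left(S + \left(1 - 4\right) \left(-6 + 4\right)\right) \left(-2148\right) = 1 \cdot 4 \left(128 + \left(1 - 4\right) \left(-6 + 4\right)\right) \left(-2148\right) = 4 \left(128 - -6\right) \left(-2148\right) = 4 \left(128 + 6\right) \left(-2148\right) = 4 \cdot 134 \left(-2148\right) = 536 \left(-2148\right) = -1151328$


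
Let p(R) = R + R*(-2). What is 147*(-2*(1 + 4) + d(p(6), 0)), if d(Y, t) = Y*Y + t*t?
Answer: 3822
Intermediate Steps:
p(R) = -R (p(R) = R - 2*R = -R)
d(Y, t) = Y**2 + t**2
147*(-2*(1 + 4) + d(p(6), 0)) = 147*(-2*(1 + 4) + ((-1*6)**2 + 0**2)) = 147*(-2*5 + ((-6)**2 + 0)) = 147*(-10 + (36 + 0)) = 147*(-10 + 36) = 147*26 = 3822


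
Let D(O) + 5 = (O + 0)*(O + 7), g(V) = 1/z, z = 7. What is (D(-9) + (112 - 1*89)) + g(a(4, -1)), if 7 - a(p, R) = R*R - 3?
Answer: 253/7 ≈ 36.143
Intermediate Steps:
a(p, R) = 10 - R² (a(p, R) = 7 - (R*R - 3) = 7 - (R² - 3) = 7 - (-3 + R²) = 7 + (3 - R²) = 10 - R²)
g(V) = ⅐ (g(V) = 1/7 = ⅐)
D(O) = -5 + O*(7 + O) (D(O) = -5 + (O + 0)*(O + 7) = -5 + O*(7 + O))
(D(-9) + (112 - 1*89)) + g(a(4, -1)) = ((-5 + (-9)² + 7*(-9)) + (112 - 1*89)) + ⅐ = ((-5 + 81 - 63) + (112 - 89)) + ⅐ = (13 + 23) + ⅐ = 36 + ⅐ = 253/7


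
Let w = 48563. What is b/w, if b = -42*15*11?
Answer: -6930/48563 ≈ -0.14270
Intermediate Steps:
b = -6930 (b = -630*11 = -6930)
b/w = -6930/48563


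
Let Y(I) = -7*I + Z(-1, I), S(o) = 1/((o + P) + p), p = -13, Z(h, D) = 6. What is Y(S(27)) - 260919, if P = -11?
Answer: -782746/3 ≈ -2.6092e+5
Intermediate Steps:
S(o) = 1/(-24 + o) (S(o) = 1/((o - 11) - 13) = 1/((-11 + o) - 13) = 1/(-24 + o))
Y(I) = 6 - 7*I (Y(I) = -7*I + 6 = 6 - 7*I)
Y(S(27)) - 260919 = (6 - 7/(-24 + 27)) - 260919 = (6 - 7/3) - 260919 = 11/3 - 260919 = -782746/3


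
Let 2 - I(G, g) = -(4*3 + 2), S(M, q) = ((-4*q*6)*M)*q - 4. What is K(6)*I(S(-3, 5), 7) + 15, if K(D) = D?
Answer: 111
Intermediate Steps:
S(M, q) = -4 - 24*M*q**2 (S(M, q) = ((-24*q)*M)*q - 4 = (-24*M*q)*q - 4 = -24*M*q**2 - 4 = -4 - 24*M*q**2)
I(G, g) = 16 (I(G, g) = 2 - (-1)*(4*3 + 2) = 2 - (-1)*(12 + 2) = 2 - (-1)*14 = 2 - 1*(-14) = 2 + 14 = 16)
K(6)*I(S(-3, 5), 7) + 15 = 6*16 + 15 = 96 + 15 = 111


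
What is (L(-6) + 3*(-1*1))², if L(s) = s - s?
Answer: 9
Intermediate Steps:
L(s) = 0
(L(-6) + 3*(-1*1))² = (0 + 3*(-1*1))² = (0 + 3*(-1))² = (0 - 3)² = (-3)² = 9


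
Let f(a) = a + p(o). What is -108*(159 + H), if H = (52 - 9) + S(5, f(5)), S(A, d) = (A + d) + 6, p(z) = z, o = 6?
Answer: -24192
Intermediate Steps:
f(a) = 6 + a (f(a) = a + 6 = 6 + a)
S(A, d) = 6 + A + d
H = 65 (H = (52 - 9) + (6 + 5 + (6 + 5)) = 43 + (6 + 5 + 11) = 43 + 22 = 65)
-108*(159 + H) = -108*(159 + 65) = -108*224 = -24192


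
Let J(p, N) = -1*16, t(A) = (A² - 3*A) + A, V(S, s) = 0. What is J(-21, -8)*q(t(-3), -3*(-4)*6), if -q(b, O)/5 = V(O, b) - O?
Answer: -5760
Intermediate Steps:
t(A) = A² - 2*A
q(b, O) = 5*O (q(b, O) = -5*(0 - O) = -(-5)*O = 5*O)
J(p, N) = -16
J(-21, -8)*q(t(-3), -3*(-4)*6) = -80*-3*(-4)*6 = -80*12*6 = -80*72 = -16*360 = -5760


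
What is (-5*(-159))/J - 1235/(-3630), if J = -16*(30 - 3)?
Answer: -26137/17424 ≈ -1.5001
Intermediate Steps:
J = -432 (J = -16*27 = -432)
(-5*(-159))/J - 1235/(-3630) = -5*(-159)/(-432) - 1235/(-3630) = 795*(-1/432) - 1235*(-1/3630) = -265/144 + 247/726 = -26137/17424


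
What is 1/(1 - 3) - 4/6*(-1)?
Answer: ⅙ ≈ 0.16667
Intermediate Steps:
1/(1 - 3) - 4/6*(-1) = 1/(-2) - 4*⅙*(-1) = -½ - ⅔*(-1) = -½ + ⅔ = ⅙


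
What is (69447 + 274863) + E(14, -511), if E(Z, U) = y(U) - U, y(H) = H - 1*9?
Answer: 344301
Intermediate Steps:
y(H) = -9 + H (y(H) = H - 9 = -9 + H)
E(Z, U) = -9 (E(Z, U) = (-9 + U) - U = -9)
(69447 + 274863) + E(14, -511) = (69447 + 274863) - 9 = 344310 - 9 = 344301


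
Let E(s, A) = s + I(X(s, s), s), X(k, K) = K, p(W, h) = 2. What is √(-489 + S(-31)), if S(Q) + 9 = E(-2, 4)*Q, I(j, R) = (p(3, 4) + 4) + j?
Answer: 4*I*√35 ≈ 23.664*I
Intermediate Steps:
I(j, R) = 6 + j (I(j, R) = (2 + 4) + j = 6 + j)
E(s, A) = 6 + 2*s (E(s, A) = s + (6 + s) = 6 + 2*s)
S(Q) = -9 + 2*Q (S(Q) = -9 + (6 + 2*(-2))*Q = -9 + (6 - 4)*Q = -9 + 2*Q)
√(-489 + S(-31)) = √(-489 + (-9 + 2*(-31))) = √(-489 + (-9 - 62)) = √(-489 - 71) = √(-560) = 4*I*√35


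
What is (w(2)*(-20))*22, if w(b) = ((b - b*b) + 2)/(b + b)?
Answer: 0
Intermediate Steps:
w(b) = (2 + b - b²)/(2*b) (w(b) = ((b - b²) + 2)/((2*b)) = (2 + b - b²)*(1/(2*b)) = (2 + b - b²)/(2*b))
(w(2)*(-20))*22 = (((½)*(2 - 1*2*(-1 + 2))/2)*(-20))*22 = (((½)*(½)*(2 - 1*2*1))*(-20))*22 = (((½)*(½)*(2 - 2))*(-20))*22 = (((½)*(½)*0)*(-20))*22 = (0*(-20))*22 = 0*22 = 0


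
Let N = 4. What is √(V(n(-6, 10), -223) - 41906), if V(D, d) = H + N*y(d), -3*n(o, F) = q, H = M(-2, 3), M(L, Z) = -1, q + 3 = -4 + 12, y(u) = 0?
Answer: I*√41907 ≈ 204.71*I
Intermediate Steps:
q = 5 (q = -3 + (-4 + 12) = -3 + 8 = 5)
H = -1
n(o, F) = -5/3 (n(o, F) = -⅓*5 = -5/3)
V(D, d) = -1 (V(D, d) = -1 + 4*0 = -1 + 0 = -1)
√(V(n(-6, 10), -223) - 41906) = √(-1 - 41906) = √(-41907) = I*√41907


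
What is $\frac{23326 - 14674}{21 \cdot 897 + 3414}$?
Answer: $\frac{2884}{7417} \approx 0.38884$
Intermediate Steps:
$\frac{23326 - 14674}{21 \cdot 897 + 3414} = \frac{8652}{18837 + 3414} = \frac{8652}{22251} = 8652 \cdot \frac{1}{22251} = \frac{2884}{7417}$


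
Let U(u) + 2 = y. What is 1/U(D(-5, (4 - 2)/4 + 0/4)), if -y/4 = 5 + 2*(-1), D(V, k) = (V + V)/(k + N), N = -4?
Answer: -1/14 ≈ -0.071429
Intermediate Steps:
D(V, k) = 2*V/(-4 + k) (D(V, k) = (V + V)/(k - 4) = (2*V)/(-4 + k) = 2*V/(-4 + k))
y = -12 (y = -4*(5 + 2*(-1)) = -4*(5 - 2) = -4*3 = -12)
U(u) = -14 (U(u) = -2 - 12 = -14)
1/U(D(-5, (4 - 2)/4 + 0/4)) = 1/(-14) = -1/14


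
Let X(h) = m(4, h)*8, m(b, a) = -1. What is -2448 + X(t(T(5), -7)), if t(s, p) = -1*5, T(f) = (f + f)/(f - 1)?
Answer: -2456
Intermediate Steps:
T(f) = 2*f/(-1 + f) (T(f) = (2*f)/(-1 + f) = 2*f/(-1 + f))
t(s, p) = -5
X(h) = -8 (X(h) = -1*8 = -8)
-2448 + X(t(T(5), -7)) = -2448 - 8 = -2456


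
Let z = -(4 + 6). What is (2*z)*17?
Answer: -340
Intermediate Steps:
z = -10 (z = -1*10 = -10)
(2*z)*17 = (2*(-10))*17 = -20*17 = -340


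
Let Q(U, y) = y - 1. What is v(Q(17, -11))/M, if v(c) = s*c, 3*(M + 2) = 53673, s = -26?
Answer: 104/5963 ≈ 0.017441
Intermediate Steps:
M = 17889 (M = -2 + (1/3)*53673 = -2 + 17891 = 17889)
Q(U, y) = -1 + y
v(c) = -26*c
v(Q(17, -11))/M = -26*(-1 - 11)/17889 = -26*(-12)*(1/17889) = 312*(1/17889) = 104/5963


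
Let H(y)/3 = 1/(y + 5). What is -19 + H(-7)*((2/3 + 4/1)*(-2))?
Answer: -5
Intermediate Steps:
H(y) = 3/(5 + y) (H(y) = 3/(y + 5) = 3/(5 + y))
-19 + H(-7)*((2/3 + 4/1)*(-2)) = -19 + (3/(5 - 7))*((2/3 + 4/1)*(-2)) = -19 + (3/(-2))*((2*(⅓) + 4*1)*(-2)) = -19 + (3*(-½))*((⅔ + 4)*(-2)) = -19 - 7*(-2) = -19 - 3/2*(-28/3) = -19 + 14 = -5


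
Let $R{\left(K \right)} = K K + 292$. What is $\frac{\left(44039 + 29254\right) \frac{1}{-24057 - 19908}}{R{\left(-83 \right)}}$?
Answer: $- \frac{24431}{105237555} \approx -0.00023215$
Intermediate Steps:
$R{\left(K \right)} = 292 + K^{2}$ ($R{\left(K \right)} = K^{2} + 292 = 292 + K^{2}$)
$\frac{\left(44039 + 29254\right) \frac{1}{-24057 - 19908}}{R{\left(-83 \right)}} = \frac{\left(44039 + 29254\right) \frac{1}{-24057 - 19908}}{292 + \left(-83\right)^{2}} = \frac{73293 \frac{1}{-43965}}{292 + 6889} = \frac{73293 \left(- \frac{1}{43965}\right)}{7181} = \left(- \frac{24431}{14655}\right) \frac{1}{7181} = - \frac{24431}{105237555}$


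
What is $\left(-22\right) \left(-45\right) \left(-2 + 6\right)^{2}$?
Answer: $15840$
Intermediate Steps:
$\left(-22\right) \left(-45\right) \left(-2 + 6\right)^{2} = 990 \cdot 4^{2} = 990 \cdot 16 = 15840$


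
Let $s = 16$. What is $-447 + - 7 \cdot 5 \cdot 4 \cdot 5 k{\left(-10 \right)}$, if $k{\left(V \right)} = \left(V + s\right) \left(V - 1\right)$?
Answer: $45753$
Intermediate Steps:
$k{\left(V \right)} = \left(-1 + V\right) \left(16 + V\right)$ ($k{\left(V \right)} = \left(V + 16\right) \left(V - 1\right) = \left(16 + V\right) \left(-1 + V\right) = \left(-1 + V\right) \left(16 + V\right)$)
$-447 + - 7 \cdot 5 \cdot 4 \cdot 5 k{\left(-10 \right)} = -447 + - 7 \cdot 5 \cdot 4 \cdot 5 \left(-16 + \left(-10\right)^{2} + 15 \left(-10\right)\right) = -447 + \left(-7\right) 20 \cdot 5 \left(-16 + 100 - 150\right) = -447 + \left(-140\right) 5 \left(-66\right) = -447 - -46200 = -447 + 46200 = 45753$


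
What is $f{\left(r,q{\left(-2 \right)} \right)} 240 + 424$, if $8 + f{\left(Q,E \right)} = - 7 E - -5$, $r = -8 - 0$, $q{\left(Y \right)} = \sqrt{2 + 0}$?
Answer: $-296 - 1680 \sqrt{2} \approx -2671.9$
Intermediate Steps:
$q{\left(Y \right)} = \sqrt{2}$
$r = -8$ ($r = -8 + 0 = -8$)
$f{\left(Q,E \right)} = -3 - 7 E$ ($f{\left(Q,E \right)} = -8 - \left(-5 + 7 E\right) = -3 - 7 E$)
$f{\left(r,q{\left(-2 \right)} \right)} 240 + 424 = \left(-3 - 7 \sqrt{2}\right) 240 + 424 = \left(-720 - 1680 \sqrt{2}\right) + 424 = -296 - 1680 \sqrt{2}$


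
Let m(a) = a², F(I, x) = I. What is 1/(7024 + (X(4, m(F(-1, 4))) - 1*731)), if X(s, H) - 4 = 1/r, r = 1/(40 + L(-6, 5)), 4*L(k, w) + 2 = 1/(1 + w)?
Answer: 24/152077 ≈ 0.00015781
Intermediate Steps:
L(k, w) = -½ + 1/(4*(1 + w))
r = 24/949 (r = 1/(40 + (-1 - 2*5)/(4*(1 + 5))) = 1/(40 + (¼)*(-1 - 10)/6) = 1/(40 + (¼)*(⅙)*(-11)) = 1/(40 - 11/24) = 1/(949/24) = 24/949 ≈ 0.025290)
X(s, H) = 1045/24 (X(s, H) = 4 + 1/(24/949) = 4 + 949/24 = 1045/24)
1/(7024 + (X(4, m(F(-1, 4))) - 1*731)) = 1/(7024 + (1045/24 - 1*731)) = 1/(7024 + (1045/24 - 731)) = 1/(7024 - 16499/24) = 1/(152077/24) = 24/152077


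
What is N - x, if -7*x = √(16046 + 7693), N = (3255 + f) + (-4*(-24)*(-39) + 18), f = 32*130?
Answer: 3689 + √23739/7 ≈ 3711.0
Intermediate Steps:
f = 4160
N = 3689 (N = (3255 + 4160) + (-4*(-24)*(-39) + 18) = 7415 + (96*(-39) + 18) = 7415 + (-3744 + 18) = 7415 - 3726 = 3689)
x = -√23739/7 (x = -√(16046 + 7693)/7 = -√23739/7 ≈ -22.011)
N - x = 3689 - (-1)*√23739/7 = 3689 + √23739/7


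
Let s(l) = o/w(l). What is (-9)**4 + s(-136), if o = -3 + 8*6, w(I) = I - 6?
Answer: 931617/142 ≈ 6560.7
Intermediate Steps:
w(I) = -6 + I
o = 45 (o = -3 + 48 = 45)
s(l) = 45/(-6 + l)
(-9)**4 + s(-136) = (-9)**4 + 45/(-6 - 136) = 6561 + 45/(-142) = 6561 + 45*(-1/142) = 6561 - 45/142 = 931617/142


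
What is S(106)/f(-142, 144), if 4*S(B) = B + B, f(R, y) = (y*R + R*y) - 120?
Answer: -53/41016 ≈ -0.0012922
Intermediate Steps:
f(R, y) = -120 + 2*R*y (f(R, y) = (R*y + R*y) - 120 = 2*R*y - 120 = -120 + 2*R*y)
S(B) = B/2 (S(B) = (B + B)/4 = (2*B)/4 = B/2)
S(106)/f(-142, 144) = ((½)*106)/(-120 + 2*(-142)*144) = 53/(-120 - 40896) = 53/(-41016) = 53*(-1/41016) = -53/41016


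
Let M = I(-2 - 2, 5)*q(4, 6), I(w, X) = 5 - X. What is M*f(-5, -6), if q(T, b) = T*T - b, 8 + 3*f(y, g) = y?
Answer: 0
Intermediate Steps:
f(y, g) = -8/3 + y/3
q(T, b) = T² - b
M = 0 (M = (5 - 1*5)*(4² - 1*6) = (5 - 5)*(16 - 6) = 0*10 = 0)
M*f(-5, -6) = 0*(-8/3 + (⅓)*(-5)) = 0*(-8/3 - 5/3) = 0*(-13/3) = 0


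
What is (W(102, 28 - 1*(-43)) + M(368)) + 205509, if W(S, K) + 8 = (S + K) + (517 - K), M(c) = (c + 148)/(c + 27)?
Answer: 81417916/395 ≈ 2.0612e+5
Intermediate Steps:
M(c) = (148 + c)/(27 + c)
W(S, K) = 509 + S (W(S, K) = -8 + ((S + K) + (517 - K)) = -8 + ((K + S) + (517 - K)) = -8 + (517 + S) = 509 + S)
(W(102, 28 - 1*(-43)) + M(368)) + 205509 = ((509 + 102) + (148 + 368)/(27 + 368)) + 205509 = (611 + 516/395) + 205509 = 241861/395 + 205509 = 81417916/395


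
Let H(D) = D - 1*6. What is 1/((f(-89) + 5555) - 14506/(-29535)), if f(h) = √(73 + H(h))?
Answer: 4846145064585/26922735189964711 - 872316225*I*√22/26922735189964711 ≈ 0.00018 - 1.5197e-7*I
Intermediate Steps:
H(D) = -6 + D (H(D) = D - 6 = -6 + D)
f(h) = √(67 + h) (f(h) = √(73 + (-6 + h)) = √(67 + h))
1/((f(-89) + 5555) - 14506/(-29535)) = 1/((√(67 - 89) + 5555) - 14506/(-29535)) = 1/((√(-22) + 5555) - 14506*(-1/29535)) = 1/((I*√22 + 5555) + 14506/29535) = 1/((5555 + I*√22) + 14506/29535) = 1/(164081431/29535 + I*√22)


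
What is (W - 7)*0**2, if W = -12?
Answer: 0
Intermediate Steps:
(W - 7)*0**2 = (-12 - 7)*0**2 = -19*0 = 0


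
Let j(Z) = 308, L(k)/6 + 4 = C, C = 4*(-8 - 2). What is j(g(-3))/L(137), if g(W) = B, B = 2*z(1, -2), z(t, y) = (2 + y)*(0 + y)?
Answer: -7/6 ≈ -1.1667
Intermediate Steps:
z(t, y) = y*(2 + y) (z(t, y) = (2 + y)*y = y*(2 + y))
C = -40 (C = 4*(-10) = -40)
L(k) = -264 (L(k) = -24 + 6*(-40) = -24 - 240 = -264)
B = 0 (B = 2*(-2*(2 - 2)) = 2*(-2*0) = 2*0 = 0)
g(W) = 0
j(g(-3))/L(137) = 308/(-264) = 308*(-1/264) = -7/6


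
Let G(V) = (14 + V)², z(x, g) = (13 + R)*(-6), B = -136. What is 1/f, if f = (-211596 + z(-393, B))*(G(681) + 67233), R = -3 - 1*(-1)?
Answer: -1/116468708796 ≈ -8.5860e-12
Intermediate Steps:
R = -2 (R = -3 + 1 = -2)
z(x, g) = -66 (z(x, g) = (13 - 2)*(-6) = 11*(-6) = -66)
f = -116468708796 (f = (-211596 - 66)*((14 + 681)² + 67233) = -211662*(695² + 67233) = -211662*(483025 + 67233) = -211662*550258 = -116468708796)
1/f = 1/(-116468708796) = -1/116468708796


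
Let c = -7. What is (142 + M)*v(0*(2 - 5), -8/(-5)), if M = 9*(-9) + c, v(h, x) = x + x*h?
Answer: 432/5 ≈ 86.400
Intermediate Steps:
v(h, x) = x + h*x
M = -88 (M = 9*(-9) - 7 = -81 - 7 = -88)
(142 + M)*v(0*(2 - 5), -8/(-5)) = (142 - 88)*((-8/(-5))*(1 + 0*(2 - 5))) = 54*((-8*(-1/5))*(1 + 0*(-3))) = 54*(8*(1 + 0)/5) = 54*((8/5)*1) = 54*(8/5) = 432/5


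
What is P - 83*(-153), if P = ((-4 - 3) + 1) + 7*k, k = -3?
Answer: 12672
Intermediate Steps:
P = -27 (P = ((-4 - 3) + 1) + 7*(-3) = (-7 + 1) - 21 = -6 - 21 = -27)
P - 83*(-153) = -27 - 83*(-153) = -27 + 12699 = 12672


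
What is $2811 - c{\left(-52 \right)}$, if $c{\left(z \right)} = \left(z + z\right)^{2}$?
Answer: $-8005$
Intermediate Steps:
$c{\left(z \right)} = 4 z^{2}$ ($c{\left(z \right)} = \left(2 z\right)^{2} = 4 z^{2}$)
$2811 - c{\left(-52 \right)} = 2811 - 4 \left(-52\right)^{2} = 2811 - 4 \cdot 2704 = 2811 - 10816 = -8005$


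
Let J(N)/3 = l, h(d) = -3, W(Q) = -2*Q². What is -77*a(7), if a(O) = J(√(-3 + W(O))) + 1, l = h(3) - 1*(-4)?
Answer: -308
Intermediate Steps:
l = 1 (l = -3 - 1*(-4) = -3 + 4 = 1)
J(N) = 3 (J(N) = 3*1 = 3)
a(O) = 4 (a(O) = 3 + 1 = 4)
-77*a(7) = -77*4 = -308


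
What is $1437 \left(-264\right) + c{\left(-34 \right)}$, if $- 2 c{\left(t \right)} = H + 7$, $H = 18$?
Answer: $- \frac{758761}{2} \approx -3.7938 \cdot 10^{5}$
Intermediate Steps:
$c{\left(t \right)} = - \frac{25}{2}$ ($c{\left(t \right)} = - \frac{18 + 7}{2} = \left(- \frac{1}{2}\right) 25 = - \frac{25}{2}$)
$1437 \left(-264\right) + c{\left(-34 \right)} = 1437 \left(-264\right) - \frac{25}{2} = -379368 - \frac{25}{2} = - \frac{758761}{2}$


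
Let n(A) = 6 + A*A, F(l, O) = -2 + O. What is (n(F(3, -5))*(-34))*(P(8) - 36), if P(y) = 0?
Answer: 67320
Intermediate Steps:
n(A) = 6 + A²
(n(F(3, -5))*(-34))*(P(8) - 36) = ((6 + (-2 - 5)²)*(-34))*(0 - 36) = ((6 + (-7)²)*(-34))*(-36) = ((6 + 49)*(-34))*(-36) = (55*(-34))*(-36) = -1870*(-36) = 67320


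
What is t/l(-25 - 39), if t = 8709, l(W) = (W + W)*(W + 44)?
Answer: 8709/2560 ≈ 3.4020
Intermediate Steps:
l(W) = 2*W*(44 + W) (l(W) = (2*W)*(44 + W) = 2*W*(44 + W))
t/l(-25 - 39) = 8709/((2*(-25 - 39)*(44 + (-25 - 39)))) = 8709/((2*(-64)*(44 - 64))) = 8709/((2*(-64)*(-20))) = 8709/2560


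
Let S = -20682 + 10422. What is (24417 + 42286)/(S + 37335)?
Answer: 66703/27075 ≈ 2.4636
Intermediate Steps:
S = -10260
(24417 + 42286)/(S + 37335) = (24417 + 42286)/(-10260 + 37335) = 66703/27075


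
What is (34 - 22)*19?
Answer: 228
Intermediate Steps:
(34 - 22)*19 = 12*19 = 228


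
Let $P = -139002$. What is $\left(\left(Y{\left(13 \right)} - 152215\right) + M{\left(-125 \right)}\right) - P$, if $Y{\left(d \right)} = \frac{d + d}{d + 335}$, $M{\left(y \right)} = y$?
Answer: $- \frac{2320799}{174} \approx -13338.0$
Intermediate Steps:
$Y{\left(d \right)} = \frac{2 d}{335 + d}$
$\left(\left(Y{\left(13 \right)} - 152215\right) + M{\left(-125 \right)}\right) - P = \left(\left(2 \cdot 13 \frac{1}{335 + 13} - 152215\right) - 125\right) - -139002 = \left(\left(2 \cdot 13 \cdot \frac{1}{348} - 152215\right) - 125\right) + 139002 = \left(\left(\frac{13}{174} - 152215\right) - 125\right) + 139002 = \left(- \frac{26485397}{174} - 125\right) + 139002 = - \frac{26507147}{174} + 139002 = - \frac{2320799}{174}$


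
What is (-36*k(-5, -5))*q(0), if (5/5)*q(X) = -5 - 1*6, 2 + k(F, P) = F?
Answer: -2772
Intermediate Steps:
k(F, P) = -2 + F
q(X) = -11 (q(X) = -5 - 1*6 = -5 - 6 = -11)
(-36*k(-5, -5))*q(0) = -36*(-2 - 5)*(-11) = -36*(-7)*(-11) = 252*(-11) = -2772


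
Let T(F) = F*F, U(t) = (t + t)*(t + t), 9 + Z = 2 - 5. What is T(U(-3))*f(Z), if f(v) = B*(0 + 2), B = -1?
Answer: -2592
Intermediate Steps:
Z = -12 (Z = -9 + (2 - 5) = -9 - 3 = -12)
f(v) = -2 (f(v) = -(0 + 2) = -1*2 = -2)
U(t) = 4*t**2 (U(t) = (2*t)*(2*t) = 4*t**2)
T(F) = F**2
T(U(-3))*f(Z) = (4*(-3)**2)**2*(-2) = (4*9)**2*(-2) = 36**2*(-2) = 1296*(-2) = -2592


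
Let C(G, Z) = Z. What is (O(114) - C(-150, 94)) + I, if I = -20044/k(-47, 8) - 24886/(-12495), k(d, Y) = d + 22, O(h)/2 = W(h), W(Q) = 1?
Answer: 44466686/62475 ≈ 711.75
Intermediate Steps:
O(h) = 2 (O(h) = 2*1 = 2)
k(d, Y) = 22 + d
I = 50214386/62475 (I = -20044/(22 - 47) - 24886/(-12495) = -20044/(-25) - 24886*(-1/12495) = -20044*(-1/25) + 24886/12495 = 20044/25 + 24886/12495 = 50214386/62475 ≈ 803.75)
(O(114) - C(-150, 94)) + I = (2 - 1*94) + 50214386/62475 = (2 - 94) + 50214386/62475 = -92 + 50214386/62475 = 44466686/62475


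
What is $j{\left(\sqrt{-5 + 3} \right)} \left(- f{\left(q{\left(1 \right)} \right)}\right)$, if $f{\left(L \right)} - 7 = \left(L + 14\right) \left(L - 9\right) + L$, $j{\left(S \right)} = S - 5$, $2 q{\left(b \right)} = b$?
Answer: $- \frac{2315}{4} + \frac{463 i \sqrt{2}}{4} \approx -578.75 + 163.7 i$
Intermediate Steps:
$q{\left(b \right)} = \frac{b}{2}$
$j{\left(S \right)} = -5 + S$ ($j{\left(S \right)} = S - 5 = -5 + S$)
$f{\left(L \right)} = 7 + L + \left(-9 + L\right) \left(14 + L\right)$ ($f{\left(L \right)} = 7 + \left(\left(L + 14\right) \left(L - 9\right) + L\right) = 7 + \left(\left(14 + L\right) \left(-9 + L\right) + L\right) = 7 + \left(\left(-9 + L\right) \left(14 + L\right) + L\right) = 7 + \left(L + \left(-9 + L\right) \left(14 + L\right)\right) = 7 + L + \left(-9 + L\right) \left(14 + L\right)$)
$j{\left(\sqrt{-5 + 3} \right)} \left(- f{\left(q{\left(1 \right)} \right)}\right) = \left(-5 + \sqrt{-5 + 3}\right) \left(- (-119 + \left(\frac{1}{2} \cdot 1\right)^{2} + 6 \cdot \frac{1}{2} \cdot 1)\right) = \left(-5 + \sqrt{-2}\right) \left(- (-119 + \left(\frac{1}{2}\right)^{2} + 6 \cdot \frac{1}{2})\right) = \left(-5 + i \sqrt{2}\right) \left(- (-119 + \frac{1}{4} + 3)\right) = \left(-5 + i \sqrt{2}\right) \left(\left(-1\right) \left(- \frac{463}{4}\right)\right) = \left(-5 + i \sqrt{2}\right) \frac{463}{4} = - \frac{2315}{4} + \frac{463 i \sqrt{2}}{4}$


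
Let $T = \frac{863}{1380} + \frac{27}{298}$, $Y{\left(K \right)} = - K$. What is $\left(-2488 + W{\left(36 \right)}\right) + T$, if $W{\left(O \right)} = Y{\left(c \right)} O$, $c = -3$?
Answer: $- \frac{489228383}{205620} \approx -2379.3$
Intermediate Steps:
$W{\left(O \right)} = 3 O$ ($W{\left(O \right)} = \left(-1\right) \left(-3\right) O = 3 O$)
$T = \frac{147217}{205620}$ ($T = 863 \cdot \frac{1}{1380} + 27 \cdot \frac{1}{298} = \frac{863}{1380} + \frac{27}{298} = \frac{147217}{205620} \approx 0.71597$)
$\left(-2488 + W{\left(36 \right)}\right) + T = \left(-2488 + 3 \cdot 36\right) + \frac{147217}{205620} = \left(-2488 + 108\right) + \frac{147217}{205620} = -2380 + \frac{147217}{205620} = - \frac{489228383}{205620}$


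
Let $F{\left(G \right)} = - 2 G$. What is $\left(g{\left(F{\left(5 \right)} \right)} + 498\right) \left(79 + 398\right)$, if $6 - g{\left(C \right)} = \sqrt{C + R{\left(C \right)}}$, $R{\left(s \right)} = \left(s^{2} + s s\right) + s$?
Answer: $240408 - 2862 \sqrt{5} \approx 2.3401 \cdot 10^{5}$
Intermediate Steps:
$R{\left(s \right)} = s + 2 s^{2}$ ($R{\left(s \right)} = \left(s^{2} + s^{2}\right) + s = 2 s^{2} + s = s + 2 s^{2}$)
$g{\left(C \right)} = 6 - \sqrt{C + C \left(1 + 2 C\right)}$
$\left(g{\left(F{\left(5 \right)} \right)} + 498\right) \left(79 + 398\right) = \left(\left(6 - \sqrt{2} \sqrt{\left(-2\right) 5 \left(1 - 10\right)}\right) + 498\right) \left(79 + 398\right) = \left(\left(6 - \sqrt{2} \sqrt{- 10 \left(1 - 10\right)}\right) + 498\right) 477 = \left(\left(6 - \sqrt{2} \sqrt{\left(-10\right) \left(-9\right)}\right) + 498\right) 477 = \left(\left(6 - \sqrt{2} \sqrt{90}\right) + 498\right) 477 = \left(\left(6 - \sqrt{2} \cdot 3 \sqrt{10}\right) + 498\right) 477 = \left(\left(6 - 6 \sqrt{5}\right) + 498\right) 477 = \left(504 - 6 \sqrt{5}\right) 477 = 240408 - 2862 \sqrt{5}$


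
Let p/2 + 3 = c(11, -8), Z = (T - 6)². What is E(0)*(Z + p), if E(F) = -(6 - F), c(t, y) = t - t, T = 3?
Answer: -18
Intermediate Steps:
c(t, y) = 0
Z = 9 (Z = (3 - 6)² = (-3)² = 9)
p = -6 (p = -6 + 2*0 = -6 + 0 = -6)
E(F) = -6 + F
E(0)*(Z + p) = (-6 + 0)*(9 - 6) = -6*3 = -18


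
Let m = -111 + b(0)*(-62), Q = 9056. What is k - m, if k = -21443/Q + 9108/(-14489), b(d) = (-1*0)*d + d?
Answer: 14171404949/131212384 ≈ 108.00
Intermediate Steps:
b(d) = d (b(d) = 0*d + d = 0 + d = d)
m = -111 (m = -111 + 0*(-62) = -111 + 0 = -111)
k = -393169675/131212384 (k = -21443/9056 + 9108/(-14489) = -21443*1/9056 + 9108*(-1/14489) = -21443/9056 - 9108/14489 = -393169675/131212384 ≈ -2.9964)
k - m = -393169675/131212384 - 1*(-111) = -393169675/131212384 + 111 = 14171404949/131212384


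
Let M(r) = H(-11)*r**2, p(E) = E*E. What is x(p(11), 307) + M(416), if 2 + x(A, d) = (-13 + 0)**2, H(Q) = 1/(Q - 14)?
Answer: -168881/25 ≈ -6755.2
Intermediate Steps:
H(Q) = 1/(-14 + Q)
p(E) = E**2
M(r) = -r**2/25 (M(r) = r**2/(-14 - 11) = r**2/(-25) = -r**2/25)
x(A, d) = 167 (x(A, d) = -2 + (-13 + 0)**2 = -2 + (-13)**2 = -2 + 169 = 167)
x(p(11), 307) + M(416) = 167 - 1/25*416**2 = 167 - 1/25*173056 = 167 - 173056/25 = -168881/25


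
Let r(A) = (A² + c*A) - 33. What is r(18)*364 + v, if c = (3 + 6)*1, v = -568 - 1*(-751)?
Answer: 165075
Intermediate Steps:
v = 183 (v = -568 + 751 = 183)
c = 9 (c = 9*1 = 9)
r(A) = -33 + A² + 9*A (r(A) = (A² + 9*A) - 33 = -33 + A² + 9*A)
r(18)*364 + v = (-33 + 18² + 9*18)*364 + 183 = (-33 + 324 + 162)*364 + 183 = 453*364 + 183 = 164892 + 183 = 165075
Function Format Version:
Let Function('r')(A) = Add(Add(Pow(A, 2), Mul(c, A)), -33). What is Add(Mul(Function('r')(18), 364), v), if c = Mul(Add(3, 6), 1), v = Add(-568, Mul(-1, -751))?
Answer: 165075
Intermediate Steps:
v = 183 (v = Add(-568, 751) = 183)
c = 9 (c = Mul(9, 1) = 9)
Function('r')(A) = Add(-33, Pow(A, 2), Mul(9, A)) (Function('r')(A) = Add(Add(Pow(A, 2), Mul(9, A)), -33) = Add(-33, Pow(A, 2), Mul(9, A)))
Add(Mul(Function('r')(18), 364), v) = Add(Mul(Add(-33, Pow(18, 2), Mul(9, 18)), 364), 183) = Add(Mul(Add(-33, 324, 162), 364), 183) = Add(Mul(453, 364), 183) = Add(164892, 183) = 165075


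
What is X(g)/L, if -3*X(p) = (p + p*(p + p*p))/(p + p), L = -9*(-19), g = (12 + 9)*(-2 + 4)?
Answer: -1807/1026 ≈ -1.7612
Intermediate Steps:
g = 42 (g = 21*2 = 42)
L = 171
X(p) = -(p + p*(p + p²))/(6*p) (X(p) = -(p + p*(p + p*p))/(3*(p + p)) = -(p + p*(p + p²))/(3*(2*p)) = -(p + p*(p + p²))*1/(2*p)/3 = -(p + p*(p + p²))/(6*p))
X(g)/L = (-⅙ - ⅙*42 - ⅙*42²)/171 = (-⅙ - 7 - ⅙*1764)*(1/171) = (-⅙ - 7 - 294)*(1/171) = -1807/6*1/171 = -1807/1026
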